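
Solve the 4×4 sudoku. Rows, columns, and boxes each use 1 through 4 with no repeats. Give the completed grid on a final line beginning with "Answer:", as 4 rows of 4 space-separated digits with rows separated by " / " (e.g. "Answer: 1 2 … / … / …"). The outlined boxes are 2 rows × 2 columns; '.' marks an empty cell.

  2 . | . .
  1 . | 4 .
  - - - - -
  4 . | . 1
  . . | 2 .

Step 1. [r2c2∈{3}] nothing but 3 survives at r2c2, so r2c2=3.
Step 2. [r3c3∈{3}] only 3 remains possible at r3c3, so r3c3=3.
Step 3. [r1c3∈{1}] r1c3 is down to just 1 ⇒ r1c3=1.
Step 4. [r3c2∈{2}] nothing but 2 survives at r3c2 ⇒ r3c2=2.
Step 5. [r1c4∈{3}] r1c4 has the single candidate 3, so r1c4=3.
Step 6. [r1c2∈{4}] only 4 remains possible at r1c2. So r1c2=4.
Step 7. [r2c4∈{2}] only 2 remains possible at r2c4. So r2c4=2.
Step 8. [r4c2∈{1}] nothing but 1 survives at r4c2. So r4c2=1.
Step 9. [r4c4∈{4}] only 4 remains possible at r4c4. So r4c4=4.
Step 10. [r4c1∈{3}] nothing but 3 survives at r4c1, so r4c1=3.

Answer: 2 4 1 3 / 1 3 4 2 / 4 2 3 1 / 3 1 2 4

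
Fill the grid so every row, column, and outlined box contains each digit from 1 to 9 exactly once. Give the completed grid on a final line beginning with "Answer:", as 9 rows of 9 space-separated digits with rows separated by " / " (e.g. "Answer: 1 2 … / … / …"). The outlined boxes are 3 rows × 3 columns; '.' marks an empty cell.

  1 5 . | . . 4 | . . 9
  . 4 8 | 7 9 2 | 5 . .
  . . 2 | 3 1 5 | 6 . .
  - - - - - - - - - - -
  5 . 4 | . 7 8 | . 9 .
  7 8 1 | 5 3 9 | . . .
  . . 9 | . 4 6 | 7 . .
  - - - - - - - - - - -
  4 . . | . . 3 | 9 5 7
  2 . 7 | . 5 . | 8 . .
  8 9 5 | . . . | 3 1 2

Step 1. [r7c3∈{6}] nothing but 6 survives at r7c3. So r7c3=6.
Step 2. [r6c1∈{3}] nothing but 3 survives at r6c1 ⇒ r6c1=3.
Step 3. [r1c8∈{2,3,7,8}] row 1 places 7 nowhere but r1c8. So r1c8=7.
Step 4. [r4c7∈{1,2}] r4c7 is the only open cell in col 7 admitting 1. So r4c7=1.
Step 5. [r4c4∈{2}] r4c4's peers cover all but 2 ⇒ r4c4=2.
Step 6. [r9c5∈{6}] only 6 remains possible at r9c5, so r9c5=6.
Step 7. [r5c7∈{2,4}] r5c7 is the only open cell in col 7 admitting 4. So r5c7=4.
Step 8. [r5c9∈{6}] r5c9 has the single candidate 6, so r5c9=6.
Step 9. [r8c9∈{4}] only 4 remains possible at r8c9, so r8c9=4.
Step 10. [r8c6∈{1}] r8c6 has the single candidate 1 ⇒ r8c6=1.
Step 11. [r1c5∈{8}] r1c5 has the single candidate 8, so r1c5=8.
Step 12. [r3c9∈{8}] r3c9 has the single candidate 8 ⇒ r3c9=8.
Step 13. [r6c2∈{2}] r6c2's peers cover all but 2 ⇒ r6c2=2.
Step 14. [r2c9∈{1,3}] across row 2, 1 lands solely at r2c9. So r2c9=1.
Step 15. [r9c4∈{4}] only 4 remains possible at r9c4, so r9c4=4.
Step 16. [r6c9∈{5}] r6c9 is down to just 5. So r6c9=5.
Step 17. [r4c9∈{3}] nothing but 3 survives at r4c9. So r4c9=3.
Step 18. [r8c4∈{9}] r8c4's peers cover all but 9. So r8c4=9.
Step 19. [r2c8∈{3}] only 3 remains possible at r2c8. So r2c8=3.
Step 20. [r4c2∈{6}] r4c2's peers cover all but 6. So r4c2=6.
Step 21. [r5c8∈{2}] r5c8's peers cover all but 2, so r5c8=2.
Step 22. [r6c4∈{1}] nothing but 1 survives at r6c4, so r6c4=1.
Step 23. [r3c8∈{4}] r3c8's peers cover all but 4. So r3c8=4.
Step 24. [r1c7∈{2}] r1c7's peers cover all but 2. So r1c7=2.
Step 25. [r1c3∈{3}] r1c3 is down to just 3. So r1c3=3.
Step 26. [r7c5∈{2}] r7c5 is down to just 2, so r7c5=2.
Step 27. [r1c4∈{6}] nothing but 6 survives at r1c4, so r1c4=6.
Step 28. [r7c4∈{8}] r7c4 has the single candidate 8 ⇒ r7c4=8.
Step 29. [r3c2∈{7}] only 7 remains possible at r3c2, so r3c2=7.
Step 30. [r6c8∈{8}] r6c8 has the single candidate 8, so r6c8=8.
Step 31. [r7c2∈{1}] only 1 remains possible at r7c2, so r7c2=1.
Step 32. [r9c6∈{7}] r9c6's peers cover all but 7, so r9c6=7.
Step 33. [r3c1∈{9}] nothing but 9 survives at r3c1. So r3c1=9.
Step 34. [r2c1∈{6}] r2c1 is down to just 6, so r2c1=6.
Step 35. [r8c8∈{6}] r8c8 is down to just 6. So r8c8=6.
Step 36. [r8c2∈{3}] r8c2 is down to just 3 ⇒ r8c2=3.

Answer: 1 5 3 6 8 4 2 7 9 / 6 4 8 7 9 2 5 3 1 / 9 7 2 3 1 5 6 4 8 / 5 6 4 2 7 8 1 9 3 / 7 8 1 5 3 9 4 2 6 / 3 2 9 1 4 6 7 8 5 / 4 1 6 8 2 3 9 5 7 / 2 3 7 9 5 1 8 6 4 / 8 9 5 4 6 7 3 1 2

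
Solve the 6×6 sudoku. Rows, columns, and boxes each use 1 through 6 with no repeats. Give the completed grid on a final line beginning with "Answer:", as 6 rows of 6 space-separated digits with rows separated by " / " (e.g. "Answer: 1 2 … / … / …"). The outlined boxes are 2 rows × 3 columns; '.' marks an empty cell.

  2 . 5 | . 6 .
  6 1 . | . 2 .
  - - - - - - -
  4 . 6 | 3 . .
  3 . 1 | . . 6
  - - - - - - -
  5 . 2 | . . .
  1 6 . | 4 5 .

Step 1. [r5c5∈{1,3}] across col 5, 3 lands solely at r5c5. So r5c5=3.
Step 2. [r1c2∈{3,4}] col 2 places 3 nowhere but r1c2 ⇒ r1c2=3.
Step 3. [r4c4∈{2,5}] 2 has one home in col 4: r4c4. So r4c4=2.
Step 4. [r5c6∈{1}] nothing but 1 survives at r5c6 ⇒ r5c6=1.
Step 5. [r3c6∈{5}] only 5 remains possible at r3c6 ⇒ r3c6=5.
Step 6. [r1c6∈{4}] r1c6 has the single candidate 4, so r1c6=4.
Step 7. [r4c2∈{5}] nothing but 5 survives at r4c2 ⇒ r4c2=5.
Step 8. [r6c3∈{3}] r6c3 has the single candidate 3. So r6c3=3.
Step 9. [r3c5∈{1}] only 1 remains possible at r3c5 ⇒ r3c5=1.
Step 10. [r2c4∈{5}] only 5 remains possible at r2c4. So r2c4=5.
Step 11. [r2c3∈{4}] nothing but 4 survives at r2c3 ⇒ r2c3=4.
Step 12. [r5c4∈{6}] r5c4 has the single candidate 6 ⇒ r5c4=6.
Step 13. [r3c2∈{2}] r3c2's peers cover all but 2 ⇒ r3c2=2.
Step 14. [r2c6∈{3}] r2c6 is down to just 3 ⇒ r2c6=3.
Step 15. [r5c2∈{4}] r5c2 has the single candidate 4. So r5c2=4.
Step 16. [r1c4∈{1}] r1c4 has the single candidate 1. So r1c4=1.
Step 17. [r4c5∈{4}] only 4 remains possible at r4c5, so r4c5=4.
Step 18. [r6c6∈{2}] r6c6 has the single candidate 2. So r6c6=2.

Answer: 2 3 5 1 6 4 / 6 1 4 5 2 3 / 4 2 6 3 1 5 / 3 5 1 2 4 6 / 5 4 2 6 3 1 / 1 6 3 4 5 2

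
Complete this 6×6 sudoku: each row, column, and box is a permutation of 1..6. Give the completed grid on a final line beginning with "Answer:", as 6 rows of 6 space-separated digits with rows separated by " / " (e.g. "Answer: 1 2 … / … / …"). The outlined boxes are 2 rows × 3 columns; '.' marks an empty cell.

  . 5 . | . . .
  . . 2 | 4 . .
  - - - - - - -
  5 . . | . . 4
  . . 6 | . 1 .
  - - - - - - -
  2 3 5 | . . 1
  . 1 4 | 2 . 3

Step 1. [r1c1∈{1,3,4,6}] across row 1, 4 lands solely at r1c1. So r1c1=4.
Step 2. [r5c4∈{6}] r5c4 is down to just 6, so r5c4=6.
Step 3. [r3c5∈{2,3,6}] across row 3, 6 lands solely at r3c5. So r3c5=6.
Step 4. [r3c4∈{3}] r3c4's peers cover all but 3 ⇒ r3c4=3.
Step 5. [r4c6∈{2,5}] box 4 places 2 nowhere but r4c6. So r4c6=2.
Step 6. [r1c3∈{1,3}] col 3 places 3 nowhere but r1c3. So r1c3=3.
Step 7. [r2c6∈{5,6}] r2c6 is the only open cell in col 6 admitting 5, so r2c6=5.
Step 8. [r6c1∈{6}] nothing but 6 survives at r6c1, so r6c1=6.
Step 9. [r3c3∈{1}] r3c3 has the single candidate 1, so r3c3=1.
Step 10. [r5c5∈{4}] nothing but 4 survives at r5c5 ⇒ r5c5=4.
Step 11. [r2c1∈{1}] r2c1 is down to just 1 ⇒ r2c1=1.
Step 12. [r3c2∈{2}] r3c2 has the single candidate 2. So r3c2=2.
Step 13. [r4c2∈{4}] r4c2 is down to just 4, so r4c2=4.
Step 14. [r1c5∈{2}] r1c5 has the single candidate 2. So r1c5=2.
Step 15. [r1c6∈{6}] r1c6 has the single candidate 6. So r1c6=6.
Step 16. [r6c5∈{5}] r6c5 is down to just 5, so r6c5=5.
Step 17. [r1c4∈{1}] only 1 remains possible at r1c4, so r1c4=1.
Step 18. [r2c2∈{6}] r2c2 is down to just 6. So r2c2=6.
Step 19. [r4c4∈{5}] r4c4 is down to just 5, so r4c4=5.
Step 20. [r4c1∈{3}] nothing but 3 survives at r4c1 ⇒ r4c1=3.
Step 21. [r2c5∈{3}] r2c5 is down to just 3, so r2c5=3.

Answer: 4 5 3 1 2 6 / 1 6 2 4 3 5 / 5 2 1 3 6 4 / 3 4 6 5 1 2 / 2 3 5 6 4 1 / 6 1 4 2 5 3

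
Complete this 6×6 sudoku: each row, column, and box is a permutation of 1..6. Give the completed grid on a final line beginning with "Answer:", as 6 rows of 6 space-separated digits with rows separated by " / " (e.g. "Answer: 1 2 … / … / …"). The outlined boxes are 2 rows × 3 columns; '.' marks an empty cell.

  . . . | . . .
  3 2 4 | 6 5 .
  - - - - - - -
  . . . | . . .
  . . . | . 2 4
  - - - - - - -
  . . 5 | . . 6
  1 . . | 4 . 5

Step 1. [r6c5∈{3}] r6c5 has the single candidate 3, so r6c5=3.
Step 2. [r6c2∈{6}] r6c2 is down to just 6. So r6c2=6.
Step 3. [r2c6∈{1}] only 1 remains possible at r2c6, so r2c6=1.
Step 4. [r3c6∈{3}] r3c6's peers cover all but 3. So r3c6=3.
Step 5. [r5c4∈{1,2}] box 6 places 2 nowhere but r5c4, so r5c4=2.
Step 6. [r3c1∈{2,4,5,6}] r3c1 is the only open cell in col 1 admitting 2, so r3c1=2.
Step 7. [r4c3∈{1,3,6}] r4c3 is the only open cell in col 3 admitting 3 ⇒ r4c3=3.
Step 8. [r4c1∈{5,6}] 6 has one home in row 4: r4c1. So r4c1=6.
Step 9. [r3c3∈{1}] r3c3 has the single candidate 1. So r3c3=1.
Step 10. [r4c2∈{5}] r4c2's peers cover all but 5, so r4c2=5.
Step 11. [r5c2∈{3,4}] across row 5, 3 lands solely at r5c2 ⇒ r5c2=3.
Step 12. [r1c3∈{6}] only 6 remains possible at r1c3, so r1c3=6.
Step 13. [r1c5∈{4}] only 4 remains possible at r1c5. So r1c5=4.
Step 14. [r4c4∈{1}] r4c4 has the single candidate 1. So r4c4=1.
Step 15. [r1c1∈{5}] r1c1 is down to just 5 ⇒ r1c1=5.
Step 16. [r1c4∈{3}] r1c4's peers cover all but 3 ⇒ r1c4=3.
Step 17. [r6c3∈{2}] only 2 remains possible at r6c3 ⇒ r6c3=2.
Step 18. [r3c5∈{6}] r3c5's peers cover all but 6. So r3c5=6.
Step 19. [r1c2∈{1}] r1c2 has the single candidate 1 ⇒ r1c2=1.
Step 20. [r3c4∈{5}] nothing but 5 survives at r3c4. So r3c4=5.
Step 21. [r5c1∈{4}] r5c1 has the single candidate 4 ⇒ r5c1=4.
Step 22. [r3c2∈{4}] r3c2 has the single candidate 4 ⇒ r3c2=4.
Step 23. [r5c5∈{1}] r5c5 has the single candidate 1, so r5c5=1.
Step 24. [r1c6∈{2}] nothing but 2 survives at r1c6 ⇒ r1c6=2.

Answer: 5 1 6 3 4 2 / 3 2 4 6 5 1 / 2 4 1 5 6 3 / 6 5 3 1 2 4 / 4 3 5 2 1 6 / 1 6 2 4 3 5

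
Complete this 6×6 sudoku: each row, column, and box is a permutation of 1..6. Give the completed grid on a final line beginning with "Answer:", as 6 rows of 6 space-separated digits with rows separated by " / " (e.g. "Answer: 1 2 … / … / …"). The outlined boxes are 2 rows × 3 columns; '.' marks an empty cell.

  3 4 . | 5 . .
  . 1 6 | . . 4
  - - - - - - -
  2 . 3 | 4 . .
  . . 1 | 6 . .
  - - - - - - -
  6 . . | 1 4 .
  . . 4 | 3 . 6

Step 1. [r4c2∈{5}] r4c2 is down to just 5, so r4c2=5.
Step 2. [r6c2∈{2}] only 2 remains possible at r6c2 ⇒ r6c2=2.
Step 3. [r5c6∈{2,5}] row 5 places 2 nowhere but r5c6 ⇒ r5c6=2.
Step 4. [r4c5∈{2,3}] r4c5 is the only open cell in row 4 admitting 2. So r4c5=2.
Step 5. [r3c6∈{1,5}] col 6 places 5 nowhere but r3c6 ⇒ r3c6=5.
Step 6. [r6c1∈{1,5}] in row 6, 1 fits only at r6c1. So r6c1=1.
Step 7. [r1c5∈{1,6}] in row 1, 6 fits only at r1c5. So r1c5=6.
Step 8. [r2c5∈{3}] nothing but 3 survives at r2c5 ⇒ r2c5=3.
Step 9. [r1c6∈{1}] nothing but 1 survives at r1c6, so r1c6=1.
Step 10. [r5c3∈{5}] only 5 remains possible at r5c3. So r5c3=5.
Step 11. [r2c4∈{2}] r2c4 is down to just 2, so r2c4=2.
Step 12. [r5c2∈{3}] r5c2's peers cover all but 3, so r5c2=3.
Step 13. [r2c1∈{5}] nothing but 5 survives at r2c1. So r2c1=5.
Step 14. [r4c1∈{4}] nothing but 4 survives at r4c1. So r4c1=4.
Step 15. [r3c5∈{1}] r3c5's peers cover all but 1, so r3c5=1.
Step 16. [r4c6∈{3}] r4c6 has the single candidate 3. So r4c6=3.
Step 17. [r3c2∈{6}] r3c2's peers cover all but 6. So r3c2=6.
Step 18. [r1c3∈{2}] r1c3 is down to just 2. So r1c3=2.
Step 19. [r6c5∈{5}] only 5 remains possible at r6c5. So r6c5=5.

Answer: 3 4 2 5 6 1 / 5 1 6 2 3 4 / 2 6 3 4 1 5 / 4 5 1 6 2 3 / 6 3 5 1 4 2 / 1 2 4 3 5 6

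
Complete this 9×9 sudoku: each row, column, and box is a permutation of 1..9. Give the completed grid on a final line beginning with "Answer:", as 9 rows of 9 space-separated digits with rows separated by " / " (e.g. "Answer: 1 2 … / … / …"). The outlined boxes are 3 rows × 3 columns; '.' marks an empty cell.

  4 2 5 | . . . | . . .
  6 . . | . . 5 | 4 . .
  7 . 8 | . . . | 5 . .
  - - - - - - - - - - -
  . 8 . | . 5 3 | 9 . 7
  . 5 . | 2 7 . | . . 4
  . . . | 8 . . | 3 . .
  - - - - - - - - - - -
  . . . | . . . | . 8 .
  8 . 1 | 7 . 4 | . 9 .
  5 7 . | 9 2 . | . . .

Step 1. [r1c6∈{1,6,7,8,9}] r1c6 is the only open cell in col 6 admitting 7. So r1c6=7.
Step 2. [r3c6∈{1,2,6,9}] in col 6, 2 fits only at r3c6 ⇒ r3c6=2.
Step 3. [r8c9∈{2,3,5,6}] across row 8, 5 lands solely at r8c9 ⇒ r8c9=5.
Step 4. [r6c3∈{2,4,6,7,9}] across row 6, 7 lands solely at r6c3. So r6c3=7.
Step 5. [r9c8∈{1,3,4,6}] r9c8 is the only open cell in col 8 admitting 4 ⇒ r9c8=4.
Step 6. [r8c7∈{2,6}] 2 has one home in row 8: r8c7, so r8c7=2.
Step 7. [r2c8∈{1,2,3,7}] 7 has one home in row 2: r2c8, so r2c8=7.
Step 8. [r2c9∈{1,2,3,8,9}] row 2 places 2 nowhere but r2c9, so r2c9=2.
Step 9. [r1c9∈{1,3,6,8,9}] 8 has one home in col 9: r1c9, so r1c9=8.
Step 10. [r1c5∈{1,3,6,9}] r1c5 is the only open cell in row 1 admitting 9 ⇒ r1c5=9.
Step 11. [r3c9∈{1,3,6,9}] 9 has one home in col 9: r3c9. So r3c9=9.
Step 12. [r6c8∈{1,2,5,6}] 5 has one home in row 6: r6c8 ⇒ r6c8=5.
Step 13. [r6c1∈{1,2,9}] 2 has one home in row 6: r6c1. So r6c1=2.
Step 14. [r7c3∈{2,3,4,6,9}] 2 has one home in row 7: r7c3. So r7c3=2.
Step 15. [r7c2∈{3,4,6,9}] row 7 places 4 nowhere but r7c2, so r7c2=4.
Step 16. [r6c5∈{1,4,6}] in row 6, 4 fits only at r6c5. So r6c5=4.
Step 17. [r4c1∈{1}] r4c1 has the single candidate 1 ⇒ r4c1=1.
Step 18. [r4c4∈{6}] r4c4's peers cover all but 6 ⇒ r4c4=6.
Step 19. [r3c5∈{1,3,6}] across box 2, 6 lands solely at r3c5. So r3c5=6.
Step 20. [r8c5∈{3}] only 3 remains possible at r8c5, so r8c5=3.
Step 21. [r7c5∈{1}] nothing but 1 survives at r7c5, so r7c5=1.
Step 22. [r7c6∈{6}] r7c6 has the single candidate 6. So r7c6=6.
Step 23. [r5c7∈{1,6,8}] r5c7 is the only open cell in row 5 admitting 8 ⇒ r5c7=8.
Step 24. [r7c1∈{3,9}] r7c1 is the only open cell in row 7 admitting 9 ⇒ r7c1=9.
Step 25. [r9c3∈{3,6}] r9c3 is the only open cell in box 7 admitting 3 ⇒ r9c3=3.
Step 26. [r5c3∈{6,9}] r5c3 is the only open cell in col 3 admitting 6 ⇒ r5c3=6.
Step 27. [r5c8∈{1}] r5c8 has the single candidate 1, so r5c8=1.
Step 28. [r3c8∈{3}] only 3 remains possible at r3c8. So r3c8=3.
Step 29. [r2c2∈{1,3,9}] in col 2, 3 fits only at r2c2. So r2c2=3.
Step 30. [r1c7∈{1,6}] 1 has one home in box 3: r1c7. So r1c7=1.
Step 31. [r3c2∈{1}] only 1 remains possible at r3c2 ⇒ r3c2=1.
Step 32. [r5c6∈{9}] r5c6 is down to just 9. So r5c6=9.
Step 33. [r9c9∈{1,6}] r9c9 is the only open cell in row 9 admitting 1, so r9c9=1.
Step 34. [r5c1∈{3}] nothing but 3 survives at r5c1, so r5c1=3.
Step 35. [r7c9∈{3}] r7c9's peers cover all but 3 ⇒ r7c9=3.
Step 36. [r2c4∈{1}] r2c4 has the single candidate 1. So r2c4=1.
Step 37. [r4c3∈{4}] only 4 remains possible at r4c3 ⇒ r4c3=4.
Step 38. [r2c5∈{8}] r2c5's peers cover all but 8. So r2c5=8.
Step 39. [r6c2∈{9}] r6c2's peers cover all but 9 ⇒ r6c2=9.
Step 40. [r1c4∈{3}] only 3 remains possible at r1c4, so r1c4=3.
Step 41. [r8c2∈{6}] r8c2's peers cover all but 6. So r8c2=6.
Step 42. [r6c9∈{6}] r6c9 has the single candidate 6, so r6c9=6.
Step 43. [r7c4∈{5}] r7c4 has the single candidate 5. So r7c4=5.
Step 44. [r4c8∈{2}] r4c8 is down to just 2, so r4c8=2.
Step 45. [r9c7∈{6}] r9c7 is down to just 6 ⇒ r9c7=6.
Step 46. [r9c6∈{8}] r9c6 has the single candidate 8. So r9c6=8.
Step 47. [r2c3∈{9}] r2c3's peers cover all but 9 ⇒ r2c3=9.
Step 48. [r1c8∈{6}] nothing but 6 survives at r1c8, so r1c8=6.
Step 49. [r3c4∈{4}] only 4 remains possible at r3c4 ⇒ r3c4=4.
Step 50. [r7c7∈{7}] r7c7's peers cover all but 7. So r7c7=7.
Step 51. [r6c6∈{1}] r6c6 is down to just 1 ⇒ r6c6=1.

Answer: 4 2 5 3 9 7 1 6 8 / 6 3 9 1 8 5 4 7 2 / 7 1 8 4 6 2 5 3 9 / 1 8 4 6 5 3 9 2 7 / 3 5 6 2 7 9 8 1 4 / 2 9 7 8 4 1 3 5 6 / 9 4 2 5 1 6 7 8 3 / 8 6 1 7 3 4 2 9 5 / 5 7 3 9 2 8 6 4 1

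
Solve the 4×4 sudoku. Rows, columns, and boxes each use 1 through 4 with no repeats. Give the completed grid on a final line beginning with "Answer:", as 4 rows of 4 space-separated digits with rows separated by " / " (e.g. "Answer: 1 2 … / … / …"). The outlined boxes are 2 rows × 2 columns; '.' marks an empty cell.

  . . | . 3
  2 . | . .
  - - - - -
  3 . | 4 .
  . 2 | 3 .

Step 1. [r3c2∈{1}] r3c2's peers cover all but 1 ⇒ r3c2=1.
Step 2. [r2c3∈{1}] only 1 remains possible at r2c3, so r2c3=1.
Step 3. [r1c2∈{4}] nothing but 4 survives at r1c2 ⇒ r1c2=4.
Step 4. [r2c4∈{4}] r2c4 has the single candidate 4, so r2c4=4.
Step 5. [r1c1∈{1}] nothing but 1 survives at r1c1. So r1c1=1.
Step 6. [r3c4∈{2}] nothing but 2 survives at r3c4. So r3c4=2.
Step 7. [r4c4∈{1}] r4c4's peers cover all but 1 ⇒ r4c4=1.
Step 8. [r4c1∈{4}] r4c1 has the single candidate 4. So r4c1=4.
Step 9. [r2c2∈{3}] r2c2 has the single candidate 3. So r2c2=3.
Step 10. [r1c3∈{2}] nothing but 2 survives at r1c3 ⇒ r1c3=2.

Answer: 1 4 2 3 / 2 3 1 4 / 3 1 4 2 / 4 2 3 1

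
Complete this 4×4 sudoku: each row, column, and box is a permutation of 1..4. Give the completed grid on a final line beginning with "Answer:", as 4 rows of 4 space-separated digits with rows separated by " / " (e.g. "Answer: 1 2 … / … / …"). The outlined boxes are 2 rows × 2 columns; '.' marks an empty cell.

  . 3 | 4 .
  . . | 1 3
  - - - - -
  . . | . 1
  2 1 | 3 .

Step 1. [r2c1∈{4}] nothing but 4 survives at r2c1, so r2c1=4.
Step 2. [r3c2∈{4}] r3c2's peers cover all but 4 ⇒ r3c2=4.
Step 3. [r1c4∈{2}] only 2 remains possible at r1c4, so r1c4=2.
Step 4. [r1c1∈{1}] only 1 remains possible at r1c1. So r1c1=1.
Step 5. [r3c1∈{3}] r3c1 is down to just 3. So r3c1=3.
Step 6. [r4c4∈{4}] r4c4 has the single candidate 4, so r4c4=4.
Step 7. [r3c3∈{2}] r3c3 has the single candidate 2, so r3c3=2.
Step 8. [r2c2∈{2}] nothing but 2 survives at r2c2. So r2c2=2.

Answer: 1 3 4 2 / 4 2 1 3 / 3 4 2 1 / 2 1 3 4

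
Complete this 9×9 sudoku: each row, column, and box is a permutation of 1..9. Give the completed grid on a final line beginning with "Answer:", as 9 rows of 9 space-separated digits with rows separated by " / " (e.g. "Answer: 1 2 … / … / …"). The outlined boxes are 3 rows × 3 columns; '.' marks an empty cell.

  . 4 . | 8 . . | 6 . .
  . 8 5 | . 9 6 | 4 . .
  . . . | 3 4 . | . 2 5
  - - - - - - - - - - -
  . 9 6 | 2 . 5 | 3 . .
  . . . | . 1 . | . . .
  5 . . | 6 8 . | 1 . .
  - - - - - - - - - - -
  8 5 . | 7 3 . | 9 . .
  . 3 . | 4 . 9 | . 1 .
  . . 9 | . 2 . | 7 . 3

Step 1. [r2c1∈{1,2,3,7}] 2 has one home in row 2: r2c1. So r2c1=2.
Step 2. [r5c3∈{2,3,4,7,8}] in col 3, 8 fits only at r5c3 ⇒ r5c3=8.
Step 3. [r4c5∈{7}] r4c5 has the single candidate 7. So r4c5=7.
Step 4. [r7c6∈{1}] only 1 remains possible at r7c6. So r7c6=1.
Step 5. [r3c6∈{7}] r3c6's peers cover all but 7, so r3c6=7.
Step 6. [r4c1∈{1,4}] in row 4, 1 fits only at r4c1 ⇒ r4c1=1.
Step 7. [r8c5∈{5,6}] across col 5, 6 lands solely at r8c5, so r8c5=6.
Step 8. [r8c7∈{2,5,8}] in row 8, 5 fits only at r8c7. So r8c7=5.
Step 9. [r5c8∈{4,5,6,7,9}] row 5 places 5 nowhere but r5c8. So r5c8=5.
Step 10. [r5c9∈{2,4,6,7,9}] 6 has one home in row 5: r5c9. So r5c9=6.
Step 11. [r8c9∈{2,8}] in row 8, 8 fits only at r8c9 ⇒ r8c9=8.
Step 12. [r4c9∈{4}] r4c9's peers cover all but 4 ⇒ r4c9=4.
Step 13. [r8c1∈{7}] nothing but 7 survives at r8c1. So r8c1=7.
Step 14. [r1c3∈{1,3,7}] r1c3 is the only open cell in box 1 admitting 7 ⇒ r1c3=7.
Step 15. [r6c3∈{2,3,4}] in col 3, 3 fits only at r6c3, so r6c3=3.
Step 16. [r7c3∈{2,4}] 4 has one home in col 3: r7c3, so r7c3=4.
Step 17. [r9c1∈{6}] r9c1 has the single candidate 6, so r9c1=6.
Step 18. [r5c7∈{2}] nothing but 2 survives at r5c7 ⇒ r5c7=2.
Step 19. [r2c8∈{3,7}] in row 2, 3 fits only at r2c8, so r2c8=3.
Step 20. [r6c8∈{7,9}] in col 8, 7 fits only at r6c8, so r6c8=7.
Step 21. [r1c8∈{9}] r1c8 has the single candidate 9, so r1c8=9.
Step 22. [r3c2∈{1,6}] 6 has one home in row 3: r3c2 ⇒ r3c2=6.
Step 23. [r2c4∈{1}] r2c4's peers cover all but 1 ⇒ r2c4=1.
Step 24. [r5c6∈{3,4}] row 5 places 3 nowhere but r5c6, so r5c6=3.
Step 25. [r1c1∈{3}] r1c1's peers cover all but 3 ⇒ r1c1=3.
Step 26. [r6c9∈{9}] r6c9 is down to just 9 ⇒ r6c9=9.
Step 27. [r6c6∈{4}] r6c6 has the single candidate 4 ⇒ r6c6=4.
Step 28. [r8c3∈{2}] nothing but 2 survives at r8c3 ⇒ r8c3=2.
Step 29. [r3c7∈{8}] nothing but 8 survives at r3c7 ⇒ r3c7=8.
Step 30. [r1c6∈{2}] r1c6 is down to just 2, so r1c6=2.
Step 31. [r6c2∈{2}] r6c2's peers cover all but 2. So r6c2=2.
Step 32. [r9c4∈{5}] nothing but 5 survives at r9c4. So r9c4=5.
Step 33. [r5c2∈{7}] r5c2's peers cover all but 7. So r5c2=7.
Step 34. [r3c3∈{1}] r3c3 has the single candidate 1, so r3c3=1.
Step 35. [r9c2∈{1}] r9c2 is down to just 1. So r9c2=1.
Step 36. [r5c1∈{4}] r5c1's peers cover all but 4, so r5c1=4.
Step 37. [r4c8∈{8}] r4c8's peers cover all but 8 ⇒ r4c8=8.
Step 38. [r7c9∈{2}] nothing but 2 survives at r7c9. So r7c9=2.
Step 39. [r7c8∈{6}] r7c8 is down to just 6 ⇒ r7c8=6.
Step 40. [r1c9∈{1}] only 1 remains possible at r1c9, so r1c9=1.
Step 41. [r1c5∈{5}] r1c5's peers cover all but 5. So r1c5=5.
Step 42. [r9c8∈{4}] r9c8 has the single candidate 4. So r9c8=4.
Step 43. [r5c4∈{9}] only 9 remains possible at r5c4, so r5c4=9.
Step 44. [r3c1∈{9}] nothing but 9 survives at r3c1 ⇒ r3c1=9.
Step 45. [r2c9∈{7}] r2c9's peers cover all but 7. So r2c9=7.
Step 46. [r9c6∈{8}] r9c6's peers cover all but 8. So r9c6=8.

Answer: 3 4 7 8 5 2 6 9 1 / 2 8 5 1 9 6 4 3 7 / 9 6 1 3 4 7 8 2 5 / 1 9 6 2 7 5 3 8 4 / 4 7 8 9 1 3 2 5 6 / 5 2 3 6 8 4 1 7 9 / 8 5 4 7 3 1 9 6 2 / 7 3 2 4 6 9 5 1 8 / 6 1 9 5 2 8 7 4 3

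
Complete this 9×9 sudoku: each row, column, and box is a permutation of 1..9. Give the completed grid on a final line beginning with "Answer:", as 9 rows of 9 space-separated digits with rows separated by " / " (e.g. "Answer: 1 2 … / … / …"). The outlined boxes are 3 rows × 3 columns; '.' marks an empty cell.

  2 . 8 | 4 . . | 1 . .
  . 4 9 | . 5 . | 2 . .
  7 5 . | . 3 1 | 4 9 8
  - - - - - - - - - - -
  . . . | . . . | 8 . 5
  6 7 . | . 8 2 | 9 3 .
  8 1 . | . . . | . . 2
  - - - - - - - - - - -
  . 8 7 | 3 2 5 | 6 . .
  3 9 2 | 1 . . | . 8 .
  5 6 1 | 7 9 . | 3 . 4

Step 1. [r6c7∈{7}] r6c7 is down to just 7, so r6c7=7.
Step 2. [r1c6∈{6,7,9}] across row 1, 9 lands solely at r1c6, so r1c6=9.
Step 3. [r4c5∈{1,4,6,7}] r4c5 is the only open cell in col 5 admitting 1, so r4c5=1.
Step 4. [r1c5∈{6,7}] in col 5, 7 fits only at r1c5. So r1c5=7.
Step 5. [r5c3∈{4,5}] row 5 places 4 nowhere but r5c3 ⇒ r5c3=4.
Step 6. [r6c4∈{5,6,9}] across row 6, 9 lands solely at r6c4. So r6c4=9.
Step 7. [r4c4∈{6}] only 6 remains possible at r4c4. So r4c4=6.
Step 8. [r2c6∈{6,8}] box 2 places 6 nowhere but r2c6 ⇒ r2c6=6.
Step 9. [r6c5∈{4}] only 4 remains possible at r6c5 ⇒ r6c5=4.
Step 10. [r4c3∈{3}] nothing but 3 survives at r4c3, so r4c3=3.
Step 11. [r1c9∈{3,6}] across col 9, 6 lands solely at r1c9 ⇒ r1c9=6.
Step 12. [r7c8∈{1}] only 1 remains possible at r7c8, so r7c8=1.
Step 13. [r2c9∈{3,7}] in row 2, 3 fits only at r2c9, so r2c9=3.
Step 14. [r7c1∈{4}] nothing but 4 survives at r7c1 ⇒ r7c1=4.
Step 15. [r4c6∈{7}] only 7 remains possible at r4c6. So r4c6=7.
Step 16. [r8c7∈{5}] r8c7 has the single candidate 5 ⇒ r8c7=5.
Step 17. [r6c3∈{5}] r6c3 has the single candidate 5, so r6c3=5.
Step 18. [r4c8∈{4}] r4c8's peers cover all but 4 ⇒ r4c8=4.
Step 19. [r1c2∈{3}] r1c2's peers cover all but 3. So r1c2=3.
Step 20. [r9c6∈{8}] r9c6 is down to just 8. So r9c6=8.
Step 21. [r2c4∈{8}] r2c4 is down to just 8, so r2c4=8.
Step 22. [r1c8∈{5}] r1c8's peers cover all but 5. So r1c8=5.
Step 23. [r4c1∈{9}] r4c1's peers cover all but 9 ⇒ r4c1=9.
Step 24. [r7c9∈{9}] r7c9's peers cover all but 9. So r7c9=9.
Step 25. [r2c8∈{7}] nothing but 7 survives at r2c8 ⇒ r2c8=7.
Step 26. [r6c8∈{6}] r6c8 has the single candidate 6 ⇒ r6c8=6.
Step 27. [r6c6∈{3}] only 3 remains possible at r6c6, so r6c6=3.
Step 28. [r8c9∈{7}] r8c9's peers cover all but 7. So r8c9=7.
Step 29. [r8c5∈{6}] r8c5's peers cover all but 6 ⇒ r8c5=6.
Step 30. [r2c1∈{1}] r2c1 has the single candidate 1, so r2c1=1.
Step 31. [r8c6∈{4}] r8c6 is down to just 4. So r8c6=4.
Step 32. [r3c3∈{6}] only 6 remains possible at r3c3, so r3c3=6.
Step 33. [r5c9∈{1}] nothing but 1 survives at r5c9, so r5c9=1.
Step 34. [r5c4∈{5}] nothing but 5 survives at r5c4 ⇒ r5c4=5.
Step 35. [r9c8∈{2}] r9c8's peers cover all but 2, so r9c8=2.
Step 36. [r3c4∈{2}] r3c4 has the single candidate 2. So r3c4=2.
Step 37. [r4c2∈{2}] r4c2's peers cover all but 2. So r4c2=2.

Answer: 2 3 8 4 7 9 1 5 6 / 1 4 9 8 5 6 2 7 3 / 7 5 6 2 3 1 4 9 8 / 9 2 3 6 1 7 8 4 5 / 6 7 4 5 8 2 9 3 1 / 8 1 5 9 4 3 7 6 2 / 4 8 7 3 2 5 6 1 9 / 3 9 2 1 6 4 5 8 7 / 5 6 1 7 9 8 3 2 4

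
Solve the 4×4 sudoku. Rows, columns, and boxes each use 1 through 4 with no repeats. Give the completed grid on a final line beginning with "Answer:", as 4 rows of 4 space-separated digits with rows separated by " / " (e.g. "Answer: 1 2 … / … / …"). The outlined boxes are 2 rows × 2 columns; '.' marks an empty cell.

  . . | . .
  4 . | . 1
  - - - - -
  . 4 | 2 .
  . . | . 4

Step 1. [r2c3∈{3}] only 3 remains possible at r2c3 ⇒ r2c3=3.
Step 2. [r3c1∈{1,3}] row 3 places 1 nowhere but r3c1. So r3c1=1.
Step 3. [r2c2∈{2}] r2c2 is down to just 2. So r2c2=2.
Step 4. [r4c2∈{3}] nothing but 3 survives at r4c2, so r4c2=3.
Step 5. [r4c1∈{2}] nothing but 2 survives at r4c1, so r4c1=2.
Step 6. [r1c3∈{4}] nothing but 4 survives at r1c3, so r1c3=4.
Step 7. [r1c4∈{2}] only 2 remains possible at r1c4. So r1c4=2.
Step 8. [r1c1∈{3}] r1c1's peers cover all but 3 ⇒ r1c1=3.
Step 9. [r4c3∈{1}] r4c3 is down to just 1 ⇒ r4c3=1.
Step 10. [r3c4∈{3}] r3c4 has the single candidate 3 ⇒ r3c4=3.
Step 11. [r1c2∈{1}] r1c2's peers cover all but 1, so r1c2=1.

Answer: 3 1 4 2 / 4 2 3 1 / 1 4 2 3 / 2 3 1 4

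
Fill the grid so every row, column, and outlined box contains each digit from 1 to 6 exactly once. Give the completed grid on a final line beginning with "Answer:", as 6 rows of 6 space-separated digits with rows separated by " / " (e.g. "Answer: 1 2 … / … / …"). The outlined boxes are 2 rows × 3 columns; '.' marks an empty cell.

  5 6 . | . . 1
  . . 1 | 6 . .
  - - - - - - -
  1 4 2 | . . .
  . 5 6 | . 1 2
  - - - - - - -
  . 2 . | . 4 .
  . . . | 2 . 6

Step 1. [r2c2∈{3}] r2c2 is down to just 3, so r2c2=3.
Step 2. [r2c6∈{4,5}] 4 has one home in col 6: r2c6, so r2c6=4.
Step 3. [r1c4∈{3}] r1c4 has the single candidate 3, so r1c4=3.
Step 4. [r2c5∈{2,5}] r2c5 is the only open cell in row 2 admitting 5. So r2c5=5.
Step 5. [r6c5∈{3}] r6c5 has the single candidate 3, so r6c5=3.
Step 6. [r5c6∈{5}] r5c6 is down to just 5, so r5c6=5.
Step 7. [r6c1∈{4}] only 4 remains possible at r6c1. So r6c1=4.
Step 8. [r5c3∈{3}] only 3 remains possible at r5c3. So r5c3=3.
Step 9. [r3c5∈{6}] only 6 remains possible at r3c5 ⇒ r3c5=6.
Step 10. [r5c1∈{6}] r5c1's peers cover all but 6, so r5c1=6.
Step 11. [r6c2∈{1}] only 1 remains possible at r6c2. So r6c2=1.
Step 12. [r3c4∈{5}] nothing but 5 survives at r3c4, so r3c4=5.
Step 13. [r6c3∈{5}] r6c3 has the single candidate 5. So r6c3=5.
Step 14. [r1c5∈{2}] only 2 remains possible at r1c5. So r1c5=2.
Step 15. [r1c3∈{4}] r1c3's peers cover all but 4 ⇒ r1c3=4.
Step 16. [r4c4∈{4}] only 4 remains possible at r4c4. So r4c4=4.
Step 17. [r3c6∈{3}] r3c6's peers cover all but 3, so r3c6=3.
Step 18. [r4c1∈{3}] r4c1 has the single candidate 3. So r4c1=3.
Step 19. [r2c1∈{2}] r2c1 is down to just 2, so r2c1=2.
Step 20. [r5c4∈{1}] r5c4 is down to just 1. So r5c4=1.

Answer: 5 6 4 3 2 1 / 2 3 1 6 5 4 / 1 4 2 5 6 3 / 3 5 6 4 1 2 / 6 2 3 1 4 5 / 4 1 5 2 3 6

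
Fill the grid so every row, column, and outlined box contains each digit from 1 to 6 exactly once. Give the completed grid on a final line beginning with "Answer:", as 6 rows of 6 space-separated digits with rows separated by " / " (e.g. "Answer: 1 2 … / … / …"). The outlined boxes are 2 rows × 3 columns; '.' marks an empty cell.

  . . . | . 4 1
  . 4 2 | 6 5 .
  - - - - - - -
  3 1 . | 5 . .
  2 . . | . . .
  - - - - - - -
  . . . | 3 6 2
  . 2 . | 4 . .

Step 1. [r5c2∈{5}] r5c2 is down to just 5. So r5c2=5.
Step 2. [r4c2∈{6}] r4c2 has the single candidate 6, so r4c2=6.
Step 3. [r3c3∈{4}] r3c3 is down to just 4. So r3c3=4.
Step 4. [r5c3∈{1}] r5c3 has the single candidate 1. So r5c3=1.
Step 5. [r6c3∈{3,6}] row 6 places 3 nowhere but r6c3. So r6c3=3.
Step 6. [r1c3∈{5,6}] col 3 places 6 nowhere but r1c3 ⇒ r1c3=6.
Step 7. [r4c5∈{1,3}] col 5 places 3 nowhere but r4c5, so r4c5=3.
Step 8. [r1c4∈{2}] r1c4 is down to just 2 ⇒ r1c4=2.
Step 9. [r4c4∈{1}] nothing but 1 survives at r4c4 ⇒ r4c4=1.
Step 10. [r1c2∈{3}] nothing but 3 survives at r1c2 ⇒ r1c2=3.
Step 11. [r6c5∈{1}] only 1 remains possible at r6c5. So r6c5=1.
Step 12. [r2c1∈{1}] nothing but 1 survives at r2c1 ⇒ r2c1=1.
Step 13. [r5c1∈{4}] r5c1 is down to just 4 ⇒ r5c1=4.
Step 14. [r4c3∈{5}] r4c3 is down to just 5 ⇒ r4c3=5.
Step 15. [r3c5∈{2}] r3c5 is down to just 2, so r3c5=2.
Step 16. [r1c1∈{5}] only 5 remains possible at r1c1, so r1c1=5.
Step 17. [r3c6∈{6}] r3c6's peers cover all but 6 ⇒ r3c6=6.
Step 18. [r2c6∈{3}] r2c6 has the single candidate 3 ⇒ r2c6=3.
Step 19. [r4c6∈{4}] r4c6's peers cover all but 4, so r4c6=4.
Step 20. [r6c1∈{6}] r6c1 has the single candidate 6, so r6c1=6.
Step 21. [r6c6∈{5}] r6c6 is down to just 5. So r6c6=5.

Answer: 5 3 6 2 4 1 / 1 4 2 6 5 3 / 3 1 4 5 2 6 / 2 6 5 1 3 4 / 4 5 1 3 6 2 / 6 2 3 4 1 5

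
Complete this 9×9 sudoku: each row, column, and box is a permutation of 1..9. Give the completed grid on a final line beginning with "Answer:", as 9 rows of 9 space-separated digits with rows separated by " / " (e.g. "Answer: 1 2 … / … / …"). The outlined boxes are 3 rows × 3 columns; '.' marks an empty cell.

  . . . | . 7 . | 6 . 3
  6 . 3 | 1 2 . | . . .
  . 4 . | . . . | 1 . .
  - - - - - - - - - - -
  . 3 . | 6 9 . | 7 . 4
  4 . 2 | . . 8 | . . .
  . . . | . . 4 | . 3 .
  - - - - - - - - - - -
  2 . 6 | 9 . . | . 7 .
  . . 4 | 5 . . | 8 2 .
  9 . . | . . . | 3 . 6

Step 1. [r6c2∈{1,5,6,7,8,9}] row 6 places 6 nowhere but r6c2 ⇒ r6c2=6.
Step 2. [r8c9∈{1,9}] row 8 places 9 nowhere but r8c9 ⇒ r8c9=9.
Step 3. [r6c7∈{2,5,9}] r6c7 is the only open cell in col 7 admitting 2 ⇒ r6c7=2.
Step 4. [r6c3∈{1,5,7,8,9}] r6c3 is the only open cell in row 6 admitting 9 ⇒ r6c3=9.
Step 5. [r1c2∈{1,2,5,8,9}] 2 has one home in row 1: r1c2. So r1c2=2.
Step 6. [r2c2∈{5,7,8,9}] in col 2, 9 fits only at r2c2 ⇒ r2c2=9.
Step 7. [r2c6∈{5}] r2c6 has the single candidate 5. So r2c6=5.
Step 8. [r8c1∈{1,3,7}] across col 1, 3 lands solely at r8c1, so r8c1=3.
Step 9. [r9c4∈{2,4,7,8}] r9c4 is the only open cell in col 4 admitting 2. So r9c4=2.
Step 10. [r5c8∈{1,5,6,9}] r5c8 is the only open cell in row 5 admitting 6 ⇒ r5c8=6.
Step 11. [r3c9∈{2,5,7,8}] across row 3, 2 lands solely at r3c9, so r3c9=2.
Step 12. [r2c7∈{4}] nothing but 4 survives at r2c7, so r2c7=4.
Step 13. [r2c8∈{8}] r2c8's peers cover all but 8. So r2c8=8.
Step 14. [r7c7∈{5}] nothing but 5 survives at r7c7. So r7c7=5.
Step 15. [r7c9∈{1}] nothing but 1 survives at r7c9. So r7c9=1.
Step 16. [r4c8∈{1,5}] across col 8, 1 lands solely at r4c8. So r4c8=1.
Step 17. [r7c2∈{8}] only 8 remains possible at r7c2. So r7c2=8.
Step 18. [r9c5∈{1,4,8}] 8 has one home in row 9: r9c5 ⇒ r9c5=8.
Step 19. [r5c9∈{5}] r5c9's peers cover all but 5 ⇒ r5c9=5.
Step 20. [r9c2∈{1,5,7}] in col 2, 5 fits only at r9c2. So r9c2=5.
Step 21. [r1c6∈{9}] r1c6 is down to just 9. So r1c6=9.
Step 22. [r1c8∈{5}] r1c8 is down to just 5 ⇒ r1c8=5.
Step 23. [r7c6∈{3}] r7c6 has the single candidate 3. So r7c6=3.
Step 24. [r6c4∈{7}] r6c4 has the single candidate 7. So r6c4=7.
Step 25. [r3c1∈{5,7,8}] across col 1, 7 lands solely at r3c1 ⇒ r3c1=7.
Step 26. [r9c3∈{1,7}] 7 has one home in col 3: r9c3, so r9c3=7.
Step 27. [r8c2∈{1}] nothing but 1 survives at r8c2. So r8c2=1.
Step 28. [r6c1∈{1,5,8}] box 4 places 1 nowhere but r6c1, so r6c1=1.
Step 29. [r1c1∈{8}] r1c1 has the single candidate 8, so r1c1=8.
Step 30. [r3c6∈{6}] only 6 remains possible at r3c6, so r3c6=6.
Step 31. [r3c5∈{3}] r3c5 has the single candidate 3, so r3c5=3.
Step 32. [r4c1∈{5}] nothing but 5 survives at r4c1. So r4c1=5.
Step 33. [r6c9∈{8}] r6c9 has the single candidate 8 ⇒ r6c9=8.
Step 34. [r5c4∈{3}] r5c4's peers cover all but 3, so r5c4=3.
Step 35. [r1c4∈{4}] r1c4 has the single candidate 4 ⇒ r1c4=4.
Step 36. [r3c4∈{8}] r3c4's peers cover all but 8, so r3c4=8.
Step 37. [r9c6∈{1}] r9c6's peers cover all but 1 ⇒ r9c6=1.
Step 38. [r6c5∈{5}] nothing but 5 survives at r6c5. So r6c5=5.
Step 39. [r4c3∈{8}] only 8 remains possible at r4c3. So r4c3=8.
Step 40. [r5c5∈{1}] r5c5 has the single candidate 1 ⇒ r5c5=1.
Step 41. [r8c5∈{6}] r8c5's peers cover all but 6 ⇒ r8c5=6.
Step 42. [r8c6∈{7}] r8c6 has the single candidate 7 ⇒ r8c6=7.
Step 43. [r4c6∈{2}] only 2 remains possible at r4c6. So r4c6=2.
Step 44. [r3c3∈{5}] r3c3 is down to just 5, so r3c3=5.
Step 45. [r1c3∈{1}] r1c3 has the single candidate 1. So r1c3=1.
Step 46. [r3c8∈{9}] only 9 remains possible at r3c8 ⇒ r3c8=9.
Step 47. [r9c8∈{4}] r9c8 has the single candidate 4 ⇒ r9c8=4.
Step 48. [r2c9∈{7}] nothing but 7 survives at r2c9. So r2c9=7.
Step 49. [r5c2∈{7}] r5c2 has the single candidate 7, so r5c2=7.
Step 50. [r7c5∈{4}] r7c5's peers cover all but 4. So r7c5=4.
Step 51. [r5c7∈{9}] nothing but 9 survives at r5c7 ⇒ r5c7=9.

Answer: 8 2 1 4 7 9 6 5 3 / 6 9 3 1 2 5 4 8 7 / 7 4 5 8 3 6 1 9 2 / 5 3 8 6 9 2 7 1 4 / 4 7 2 3 1 8 9 6 5 / 1 6 9 7 5 4 2 3 8 / 2 8 6 9 4 3 5 7 1 / 3 1 4 5 6 7 8 2 9 / 9 5 7 2 8 1 3 4 6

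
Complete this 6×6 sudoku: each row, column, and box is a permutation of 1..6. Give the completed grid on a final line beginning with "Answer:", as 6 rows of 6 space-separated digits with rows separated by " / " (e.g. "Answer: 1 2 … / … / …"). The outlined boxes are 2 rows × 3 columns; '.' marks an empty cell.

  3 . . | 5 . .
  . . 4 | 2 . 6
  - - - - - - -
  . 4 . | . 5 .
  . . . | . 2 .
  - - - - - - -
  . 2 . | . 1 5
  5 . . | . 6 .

Step 1. [r2c1∈{1}] nothing but 1 survives at r2c1 ⇒ r2c1=1.
Step 2. [r4c1∈{6}] only 6 remains possible at r4c1 ⇒ r4c1=6.
Step 3. [r4c3∈{1,3,5}] in col 3, 5 fits only at r4c3. So r4c3=5.
Step 4. [r1c6∈{1,4}] r1c6 is the only open cell in row 1 admitting 1, so r1c6=1.
Step 5. [r3c6∈{3}] r3c6 has the single candidate 3 ⇒ r3c6=3.
Step 6. [r1c3∈{2,6}] across row 1, 2 lands solely at r1c3 ⇒ r1c3=2.
Step 7. [r3c3∈{1}] only 1 remains possible at r3c3 ⇒ r3c3=1.
Step 8. [r6c3∈{3}] only 3 remains possible at r6c3, so r6c3=3.
Step 9. [r6c4∈{4}] r6c4's peers cover all but 4 ⇒ r6c4=4.
Step 10. [r3c1∈{2}] r3c1 is down to just 2. So r3c1=2.
Step 11. [r5c1∈{4}] nothing but 4 survives at r5c1 ⇒ r5c1=4.
Step 12. [r4c4∈{1}] r4c4 has the single candidate 1 ⇒ r4c4=1.
Step 13. [r4c6∈{4}] r4c6's peers cover all but 4. So r4c6=4.
Step 14. [r2c5∈{3}] r2c5's peers cover all but 3. So r2c5=3.
Step 15. [r2c2∈{5}] r2c2 is down to just 5. So r2c2=5.
Step 16. [r5c3∈{6}] nothing but 6 survives at r5c3 ⇒ r5c3=6.
Step 17. [r3c4∈{6}] r3c4 is down to just 6 ⇒ r3c4=6.
Step 18. [r4c2∈{3}] r4c2 is down to just 3. So r4c2=3.
Step 19. [r1c5∈{4}] only 4 remains possible at r1c5. So r1c5=4.
Step 20. [r5c4∈{3}] r5c4's peers cover all but 3, so r5c4=3.
Step 21. [r1c2∈{6}] r1c2 is down to just 6 ⇒ r1c2=6.
Step 22. [r6c2∈{1}] r6c2 is down to just 1. So r6c2=1.
Step 23. [r6c6∈{2}] r6c6 has the single candidate 2. So r6c6=2.

Answer: 3 6 2 5 4 1 / 1 5 4 2 3 6 / 2 4 1 6 5 3 / 6 3 5 1 2 4 / 4 2 6 3 1 5 / 5 1 3 4 6 2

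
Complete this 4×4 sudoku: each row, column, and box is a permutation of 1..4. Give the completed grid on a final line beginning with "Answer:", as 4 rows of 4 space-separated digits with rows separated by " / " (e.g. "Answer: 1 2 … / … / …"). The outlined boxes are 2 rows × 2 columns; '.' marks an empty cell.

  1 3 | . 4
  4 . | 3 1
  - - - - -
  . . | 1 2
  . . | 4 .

Step 1. [r4c1∈{2,3}] col 1 places 2 nowhere but r4c1 ⇒ r4c1=2.
Step 2. [r4c4∈{3}] nothing but 3 survives at r4c4. So r4c4=3.
Step 3. [r3c1∈{3}] r3c1 has the single candidate 3 ⇒ r3c1=3.
Step 4. [r3c2∈{4}] only 4 remains possible at r3c2. So r3c2=4.
Step 5. [r2c2∈{2}] nothing but 2 survives at r2c2. So r2c2=2.
Step 6. [r4c2∈{1}] r4c2 is down to just 1 ⇒ r4c2=1.
Step 7. [r1c3∈{2}] only 2 remains possible at r1c3 ⇒ r1c3=2.

Answer: 1 3 2 4 / 4 2 3 1 / 3 4 1 2 / 2 1 4 3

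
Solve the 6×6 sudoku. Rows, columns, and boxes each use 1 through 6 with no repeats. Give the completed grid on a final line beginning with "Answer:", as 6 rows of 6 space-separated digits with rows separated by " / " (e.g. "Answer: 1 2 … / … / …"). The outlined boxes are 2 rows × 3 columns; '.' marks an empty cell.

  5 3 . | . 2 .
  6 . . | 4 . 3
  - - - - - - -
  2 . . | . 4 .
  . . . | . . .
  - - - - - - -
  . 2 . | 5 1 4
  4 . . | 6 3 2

Step 1. [r4c1∈{1,3}] in col 1, 1 fits only at r4c1, so r4c1=1.
Step 2. [r4c5∈{5,6}] col 5 places 6 nowhere but r4c5, so r4c5=6.
Step 3. [r4c6∈{5}] r4c6 has the single candidate 5, so r4c6=5.
Step 4. [r1c4∈{1}] r1c4 has the single candidate 1. So r1c4=1.
Step 5. [r5c3∈{3,6}] in row 5, 6 fits only at r5c3 ⇒ r5c3=6.
Step 6. [r3c4∈{3}] r3c4's peers cover all but 3. So r3c4=3.
Step 7. [r3c3∈{5}] r3c3's peers cover all but 5. So r3c3=5.
Step 8. [r2c2∈{1}] only 1 remains possible at r2c2. So r2c2=1.
Step 9. [r1c3∈{4}] r1c3 has the single candidate 4, so r1c3=4.
Step 10. [r3c6∈{1}] nothing but 1 survives at r3c6 ⇒ r3c6=1.
Step 11. [r4c3∈{3}] nothing but 3 survives at r4c3, so r4c3=3.
Step 12. [r2c3∈{2}] r2c3 has the single candidate 2, so r2c3=2.
Step 13. [r4c2∈{4}] r4c2's peers cover all but 4, so r4c2=4.
Step 14. [r3c2∈{6}] r3c2 is down to just 6, so r3c2=6.
Step 15. [r6c3∈{1}] nothing but 1 survives at r6c3, so r6c3=1.
Step 16. [r5c1∈{3}] only 3 remains possible at r5c1 ⇒ r5c1=3.
Step 17. [r6c2∈{5}] r6c2's peers cover all but 5 ⇒ r6c2=5.
Step 18. [r4c4∈{2}] only 2 remains possible at r4c4. So r4c4=2.
Step 19. [r1c6∈{6}] only 6 remains possible at r1c6 ⇒ r1c6=6.
Step 20. [r2c5∈{5}] r2c5 has the single candidate 5. So r2c5=5.

Answer: 5 3 4 1 2 6 / 6 1 2 4 5 3 / 2 6 5 3 4 1 / 1 4 3 2 6 5 / 3 2 6 5 1 4 / 4 5 1 6 3 2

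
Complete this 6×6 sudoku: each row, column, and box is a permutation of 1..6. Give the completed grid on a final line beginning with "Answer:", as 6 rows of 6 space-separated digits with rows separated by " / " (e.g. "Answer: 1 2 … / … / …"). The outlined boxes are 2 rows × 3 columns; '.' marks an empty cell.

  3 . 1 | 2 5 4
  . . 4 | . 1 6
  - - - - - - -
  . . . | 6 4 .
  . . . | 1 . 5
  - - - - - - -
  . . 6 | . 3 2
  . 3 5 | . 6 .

Step 1. [r6c1∈{1,2,4}] r6c1 is the only open cell in row 6 admitting 2, so r6c1=2.
Step 2. [r2c2∈{2,5}] across row 2, 2 lands solely at r2c2, so r2c2=2.
Step 3. [r4c1∈{4,6}] in col 1, 6 fits only at r4c1, so r4c1=6.
Step 4. [r5c1∈{1,4}] col 1 places 4 nowhere but r5c1 ⇒ r5c1=4.
Step 5. [r3c3∈{2,3}] row 3 places 2 nowhere but r3c3 ⇒ r3c3=2.
Step 6. [r3c1∈{1,5}] across col 1, 1 lands solely at r3c1 ⇒ r3c1=1.
Step 7. [r4c2∈{4}] nothing but 4 survives at r4c2 ⇒ r4c2=4.
Step 8. [r2c1∈{5}] r2c1 has the single candidate 5 ⇒ r2c1=5.
Step 9. [r2c4∈{3}] r2c4 has the single candidate 3. So r2c4=3.
Step 10. [r3c6∈{3}] only 3 remains possible at r3c6 ⇒ r3c6=3.
Step 11. [r4c3∈{3}] r4c3's peers cover all but 3, so r4c3=3.
Step 12. [r4c5∈{2}] nothing but 2 survives at r4c5, so r4c5=2.
Step 13. [r3c2∈{5}] r3c2's peers cover all but 5 ⇒ r3c2=5.
Step 14. [r5c2∈{1}] nothing but 1 survives at r5c2 ⇒ r5c2=1.
Step 15. [r6c6∈{1}] r6c6 is down to just 1. So r6c6=1.
Step 16. [r5c4∈{5}] r5c4 is down to just 5, so r5c4=5.
Step 17. [r1c2∈{6}] nothing but 6 survives at r1c2 ⇒ r1c2=6.
Step 18. [r6c4∈{4}] r6c4's peers cover all but 4. So r6c4=4.

Answer: 3 6 1 2 5 4 / 5 2 4 3 1 6 / 1 5 2 6 4 3 / 6 4 3 1 2 5 / 4 1 6 5 3 2 / 2 3 5 4 6 1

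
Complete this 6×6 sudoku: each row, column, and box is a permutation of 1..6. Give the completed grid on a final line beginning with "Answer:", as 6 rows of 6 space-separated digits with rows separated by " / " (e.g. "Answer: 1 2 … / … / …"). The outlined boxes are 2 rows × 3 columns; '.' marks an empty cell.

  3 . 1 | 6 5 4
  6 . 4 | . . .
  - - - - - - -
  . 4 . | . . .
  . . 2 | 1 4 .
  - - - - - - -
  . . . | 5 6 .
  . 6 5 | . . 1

Step 1. [r5c1∈{1,2,4}] across row 5, 4 lands solely at r5c1 ⇒ r5c1=4.
Step 2. [r5c3∈{3}] r5c3 is down to just 3 ⇒ r5c3=3.
Step 3. [r5c6∈{2}] r5c6 is down to just 2. So r5c6=2.
Step 4. [r2c6∈{3}] r2c6 is down to just 3 ⇒ r2c6=3.
Step 5. [r4c1∈{5}] r4c1's peers cover all but 5. So r4c1=5.
Step 6. [r2c4∈{2}] nothing but 2 survives at r2c4 ⇒ r2c4=2.
Step 7. [r3c4∈{3}] only 3 remains possible at r3c4. So r3c4=3.
Step 8. [r3c6∈{5,6}] across row 3, 5 lands solely at r3c6, so r3c6=5.
Step 9. [r3c3∈{6}] r3c3's peers cover all but 6 ⇒ r3c3=6.
Step 10. [r4c2∈{3}] nothing but 3 survives at r4c2, so r4c2=3.
Step 11. [r1c2∈{2}] nothing but 2 survives at r1c2, so r1c2=2.
Step 12. [r6c4∈{4}] r6c4's peers cover all but 4. So r6c4=4.
Step 13. [r3c1∈{1}] r3c1 has the single candidate 1. So r3c1=1.
Step 14. [r2c5∈{1}] only 1 remains possible at r2c5, so r2c5=1.
Step 15. [r2c2∈{5}] nothing but 5 survives at r2c2. So r2c2=5.
Step 16. [r3c5∈{2}] nothing but 2 survives at r3c5. So r3c5=2.
Step 17. [r6c5∈{3}] nothing but 3 survives at r6c5, so r6c5=3.
Step 18. [r6c1∈{2}] r6c1's peers cover all but 2, so r6c1=2.
Step 19. [r5c2∈{1}] only 1 remains possible at r5c2, so r5c2=1.
Step 20. [r4c6∈{6}] r4c6's peers cover all but 6, so r4c6=6.

Answer: 3 2 1 6 5 4 / 6 5 4 2 1 3 / 1 4 6 3 2 5 / 5 3 2 1 4 6 / 4 1 3 5 6 2 / 2 6 5 4 3 1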